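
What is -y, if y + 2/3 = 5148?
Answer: -15442/3 ≈ -5147.3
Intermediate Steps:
y = 15442/3 (y = -2/3 + 5148 = 15442/3 ≈ 5147.3)
-y = -1*15442/3 = -15442/3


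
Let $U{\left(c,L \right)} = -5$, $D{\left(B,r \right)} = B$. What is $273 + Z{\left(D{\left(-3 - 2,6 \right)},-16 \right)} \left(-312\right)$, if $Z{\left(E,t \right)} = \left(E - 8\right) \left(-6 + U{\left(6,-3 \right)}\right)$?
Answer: $-44343$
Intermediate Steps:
$Z{\left(E,t \right)} = 88 - 11 E$ ($Z{\left(E,t \right)} = \left(E - 8\right) \left(-6 - 5\right) = \left(-8 + E\right) \left(-11\right) = 88 - 11 E$)
$273 + Z{\left(D{\left(-3 - 2,6 \right)},-16 \right)} \left(-312\right) = 273 + \left(88 - 11 \left(-3 - 2\right)\right) \left(-312\right) = 273 + \left(88 - -55\right) \left(-312\right) = 273 + \left(88 + 55\right) \left(-312\right) = 273 + 143 \left(-312\right) = 273 - 44616 = -44343$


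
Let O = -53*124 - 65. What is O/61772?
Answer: -6637/61772 ≈ -0.10744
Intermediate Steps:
O = -6637 (O = -6572 - 65 = -6637)
O/61772 = -6637/61772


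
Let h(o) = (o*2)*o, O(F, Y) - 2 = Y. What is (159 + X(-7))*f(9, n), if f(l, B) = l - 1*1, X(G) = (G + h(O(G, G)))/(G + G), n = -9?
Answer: 8732/7 ≈ 1247.4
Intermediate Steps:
O(F, Y) = 2 + Y
h(o) = 2*o**2 (h(o) = (2*o)*o = 2*o**2)
X(G) = (G + 2*(2 + G)**2)/(2*G) (X(G) = (G + 2*(2 + G)**2)/(G + G) = (G + 2*(2 + G)**2)/((2*G)) = (G + 2*(2 + G)**2)*(1/(2*G)) = (G + 2*(2 + G)**2)/(2*G))
f(l, B) = -1 + l (f(l, B) = l - 1 = -1 + l)
(159 + X(-7))*f(9, n) = (159 + ((2 - 7)**2 + (1/2)*(-7))/(-7))*(-1 + 9) = (159 - ((-5)**2 - 7/2)/7)*8 = (159 - (25 - 7/2)/7)*8 = (159 - 1/7*43/2)*8 = (159 - 43/14)*8 = (2183/14)*8 = 8732/7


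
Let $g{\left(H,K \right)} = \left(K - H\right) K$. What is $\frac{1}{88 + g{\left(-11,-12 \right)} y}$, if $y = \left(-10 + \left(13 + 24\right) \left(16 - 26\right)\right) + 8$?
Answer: $- \frac{1}{4376} \approx -0.00022852$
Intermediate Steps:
$g{\left(H,K \right)} = K \left(K - H\right)$
$y = -372$ ($y = \left(-10 + 37 \left(-10\right)\right) + 8 = \left(-10 - 370\right) + 8 = -380 + 8 = -372$)
$\frac{1}{88 + g{\left(-11,-12 \right)} y} = \frac{1}{88 + - 12 \left(-12 - -11\right) \left(-372\right)} = \frac{1}{88 + - 12 \left(-12 + 11\right) \left(-372\right)} = \frac{1}{88 + \left(-12\right) \left(-1\right) \left(-372\right)} = \frac{1}{88 + 12 \left(-372\right)} = \frac{1}{88 - 4464} = \frac{1}{-4376} = - \frac{1}{4376}$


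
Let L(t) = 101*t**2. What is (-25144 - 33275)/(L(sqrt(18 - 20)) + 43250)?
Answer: -58419/43048 ≈ -1.3571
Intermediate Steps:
(-25144 - 33275)/(L(sqrt(18 - 20)) + 43250) = (-25144 - 33275)/(101*(sqrt(18 - 20))**2 + 43250) = -58419/(101*(sqrt(-2))**2 + 43250) = -58419/(101*(I*sqrt(2))**2 + 43250) = -58419/(101*(-2) + 43250) = -58419/(-202 + 43250) = -58419/43048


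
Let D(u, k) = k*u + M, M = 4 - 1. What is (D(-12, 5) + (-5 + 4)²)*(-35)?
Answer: 1960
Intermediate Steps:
M = 3
D(u, k) = 3 + k*u (D(u, k) = k*u + 3 = 3 + k*u)
(D(-12, 5) + (-5 + 4)²)*(-35) = ((3 + 5*(-12)) + (-5 + 4)²)*(-35) = ((3 - 60) + (-1)²)*(-35) = (-57 + 1)*(-35) = -56*(-35) = 1960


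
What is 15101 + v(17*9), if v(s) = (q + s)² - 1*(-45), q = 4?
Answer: 39795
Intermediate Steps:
v(s) = 45 + (4 + s)² (v(s) = (4 + s)² - 1*(-45) = (4 + s)² + 45 = 45 + (4 + s)²)
15101 + v(17*9) = 15101 + (45 + (4 + 17*9)²) = 15101 + (45 + (4 + 153)²) = 15101 + (45 + 157²) = 15101 + (45 + 24649) = 15101 + 24694 = 39795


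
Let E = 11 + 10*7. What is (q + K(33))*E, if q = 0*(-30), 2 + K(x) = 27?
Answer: 2025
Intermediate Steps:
E = 81 (E = 11 + 70 = 81)
K(x) = 25 (K(x) = -2 + 27 = 25)
q = 0
(q + K(33))*E = (0 + 25)*81 = 25*81 = 2025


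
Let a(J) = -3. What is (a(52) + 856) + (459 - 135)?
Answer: 1177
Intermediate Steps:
(a(52) + 856) + (459 - 135) = (-3 + 856) + (459 - 135) = 853 + 324 = 1177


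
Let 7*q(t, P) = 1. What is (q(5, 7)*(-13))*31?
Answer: -403/7 ≈ -57.571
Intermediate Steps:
q(t, P) = 1/7 (q(t, P) = (1/7)*1 = 1/7)
(q(5, 7)*(-13))*31 = ((1/7)*(-13))*31 = -13/7*31 = -403/7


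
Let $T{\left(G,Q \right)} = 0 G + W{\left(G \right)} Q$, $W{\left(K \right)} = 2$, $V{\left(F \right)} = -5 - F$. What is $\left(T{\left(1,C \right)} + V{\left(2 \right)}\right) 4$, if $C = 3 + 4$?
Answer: $28$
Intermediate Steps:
$C = 7$
$T{\left(G,Q \right)} = 2 Q$ ($T{\left(G,Q \right)} = 0 G + 2 Q = 0 + 2 Q = 2 Q$)
$\left(T{\left(1,C \right)} + V{\left(2 \right)}\right) 4 = \left(2 \cdot 7 - 7\right) 4 = \left(14 - 7\right) 4 = 7 \cdot 4 = 28$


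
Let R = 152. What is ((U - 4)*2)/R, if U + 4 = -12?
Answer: -5/19 ≈ -0.26316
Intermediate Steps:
U = -16 (U = -4 - 12 = -16)
((U - 4)*2)/R = ((-16 - 4)*2)/152 = -20*2*(1/152) = -40*1/152 = -5/19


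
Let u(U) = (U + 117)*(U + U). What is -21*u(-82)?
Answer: 120540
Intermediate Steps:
u(U) = 2*U*(117 + U) (u(U) = (117 + U)*(2*U) = 2*U*(117 + U))
-21*u(-82) = -42*(-82)*(117 - 82) = -42*(-82)*35 = -21*(-5740) = 120540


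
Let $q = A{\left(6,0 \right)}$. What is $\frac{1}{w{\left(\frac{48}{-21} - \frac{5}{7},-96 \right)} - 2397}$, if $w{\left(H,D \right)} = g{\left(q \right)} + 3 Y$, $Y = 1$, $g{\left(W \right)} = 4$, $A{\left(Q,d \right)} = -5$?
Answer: $- \frac{1}{2390} \approx -0.00041841$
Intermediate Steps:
$q = -5$
$w{\left(H,D \right)} = 7$ ($w{\left(H,D \right)} = 4 + 3 \cdot 1 = 4 + 3 = 7$)
$\frac{1}{w{\left(\frac{48}{-21} - \frac{5}{7},-96 \right)} - 2397} = \frac{1}{7 - 2397} = \frac{1}{-2390} = - \frac{1}{2390}$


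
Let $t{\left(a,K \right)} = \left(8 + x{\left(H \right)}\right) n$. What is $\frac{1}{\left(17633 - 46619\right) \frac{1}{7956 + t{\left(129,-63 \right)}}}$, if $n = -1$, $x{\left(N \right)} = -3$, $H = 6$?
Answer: $- \frac{7951}{28986} \approx -0.2743$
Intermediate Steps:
$t{\left(a,K \right)} = -5$ ($t{\left(a,K \right)} = \left(8 - 3\right) \left(-1\right) = 5 \left(-1\right) = -5$)
$\frac{1}{\left(17633 - 46619\right) \frac{1}{7956 + t{\left(129,-63 \right)}}} = \frac{1}{\left(17633 - 46619\right) \frac{1}{7956 - 5}} = \frac{1}{\left(-28986\right) \frac{1}{7951}} = \frac{1}{- \frac{28986}{7951}} = - \frac{7951}{28986}$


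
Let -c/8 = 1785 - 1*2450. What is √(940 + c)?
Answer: 2*√1565 ≈ 79.120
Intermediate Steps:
c = 5320 (c = -8*(1785 - 1*2450) = -8*(1785 - 2450) = -8*(-665) = 5320)
√(940 + c) = √(940 + 5320) = √6260 = 2*√1565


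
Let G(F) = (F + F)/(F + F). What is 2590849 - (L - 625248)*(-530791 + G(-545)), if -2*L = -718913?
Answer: -141076879436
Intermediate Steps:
L = 718913/2 (L = -½*(-718913) = 718913/2 ≈ 3.5946e+5)
G(F) = 1 (G(F) = (2*F)/((2*F)) = (2*F)*(1/(2*F)) = 1)
2590849 - (L - 625248)*(-530791 + G(-545)) = 2590849 - (718913/2 - 625248)*(-530791 + 1) = 2590849 - (-531583)*(-530790)/2 = 2590849 - 1*141079470285 = 2590849 - 141079470285 = -141076879436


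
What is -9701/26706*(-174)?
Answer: 281329/4451 ≈ 63.206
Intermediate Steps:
-9701/26706*(-174) = 281329/4451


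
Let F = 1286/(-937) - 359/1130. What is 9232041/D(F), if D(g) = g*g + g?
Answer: 3449947916019486700/435909510313 ≈ 7.9144e+6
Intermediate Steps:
F = -1789563/1058810 (F = 1286*(-1/937) - 359*1/1130 = -1286/937 - 359/1130 = -1789563/1058810 ≈ -1.6902)
D(g) = g + g² (D(g) = g² + g = g + g²)
9232041/D(F) = 9232041/((-1789563*(1 - 1789563/1058810)/1058810)) = 9232041/((-1789563/1058810*(-730753/1058810))) = 9232041/(1307728530939/1121078616100) = 9232041*(1121078616100/1307728530939) = 3449947916019486700/435909510313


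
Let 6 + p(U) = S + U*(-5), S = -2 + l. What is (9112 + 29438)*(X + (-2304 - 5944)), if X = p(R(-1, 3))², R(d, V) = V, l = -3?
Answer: -291900600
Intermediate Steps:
S = -5 (S = -2 - 3 = -5)
p(U) = -11 - 5*U (p(U) = -6 + (-5 + U*(-5)) = -6 + (-5 - 5*U) = -11 - 5*U)
X = 676 (X = (-11 - 5*3)² = (-11 - 15)² = (-26)² = 676)
(9112 + 29438)*(X + (-2304 - 5944)) = (9112 + 29438)*(676 + (-2304 - 5944)) = 38550*(676 - 8248) = 38550*(-7572) = -291900600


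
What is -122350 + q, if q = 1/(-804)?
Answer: -98369401/804 ≈ -1.2235e+5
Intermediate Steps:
q = -1/804 ≈ -0.0012438
-122350 + q = -122350 - 1/804 = -98369401/804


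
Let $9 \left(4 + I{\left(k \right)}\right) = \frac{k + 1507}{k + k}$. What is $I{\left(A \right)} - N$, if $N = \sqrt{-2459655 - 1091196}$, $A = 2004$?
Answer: $- \frac{140777}{36072} - 3 i \sqrt{394539} \approx -3.9027 - 1884.4 i$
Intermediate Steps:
$I{\left(k \right)} = -4 + \frac{1507 + k}{18 k}$ ($I{\left(k \right)} = -4 + \frac{\left(k + 1507\right) \frac{1}{k + k}}{9} = -4 + \frac{\left(1507 + k\right) \frac{1}{2 k}}{9} = -4 + \frac{\frac{1}{2} \frac{1}{k} \left(1507 + k\right)}{9} = -4 + \frac{1507 + k}{18 k}$)
$N = 3 i \sqrt{394539}$ ($N = \sqrt{-3550851} = 3 i \sqrt{394539} \approx 1884.4 i$)
$I{\left(A \right)} - N = \frac{1507 - 142284}{18 \cdot 2004} - 3 i \sqrt{394539} = \frac{1}{18} \cdot \frac{1}{2004} \left(1507 - 142284\right) - 3 i \sqrt{394539} = \frac{1}{18} \cdot \frac{1}{2004} \left(-140777\right) - 3 i \sqrt{394539} = - \frac{140777}{36072} - 3 i \sqrt{394539}$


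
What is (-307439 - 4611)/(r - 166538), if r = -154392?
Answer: 31205/32093 ≈ 0.97233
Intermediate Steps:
(-307439 - 4611)/(r - 166538) = (-307439 - 4611)/(-154392 - 166538) = -312050/(-320930) = -312050*(-1/320930) = 31205/32093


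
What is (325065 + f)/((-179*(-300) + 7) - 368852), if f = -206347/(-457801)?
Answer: -148815288412/144273696145 ≈ -1.0315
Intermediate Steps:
f = 206347/457801 (f = -206347*(-1/457801) = 206347/457801 ≈ 0.45074)
(325065 + f)/((-179*(-300) + 7) - 368852) = (325065 + 206347/457801)/((-179*(-300) + 7) - 368852) = 148815288412/(457801*((53700 + 7) - 368852)) = 148815288412/(457801*(53707 - 368852)) = (148815288412/457801)/(-315145) = (148815288412/457801)*(-1/315145) = -148815288412/144273696145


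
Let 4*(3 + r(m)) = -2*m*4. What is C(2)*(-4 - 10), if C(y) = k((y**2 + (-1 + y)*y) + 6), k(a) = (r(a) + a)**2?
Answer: -3150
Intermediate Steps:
r(m) = -3 - 2*m (r(m) = -3 + (-2*m*4)/4 = -3 + (-8*m)/4 = -3 - 2*m)
k(a) = (-3 - a)**2 (k(a) = ((-3 - 2*a) + a)**2 = (-3 - a)**2)
C(y) = (9 + y**2 + y*(-1 + y))**2 (C(y) = (3 + ((y**2 + (-1 + y)*y) + 6))**2 = (3 + ((y**2 + y*(-1 + y)) + 6))**2 = (3 + (6 + y**2 + y*(-1 + y)))**2 = (9 + y**2 + y*(-1 + y))**2)
C(2)*(-4 - 10) = (-9 + 2 - 2*2**2)**2*(-4 - 10) = (-9 + 2 - 2*4)**2*(-14) = (-9 + 2 - 8)**2*(-14) = (-15)**2*(-14) = 225*(-14) = -3150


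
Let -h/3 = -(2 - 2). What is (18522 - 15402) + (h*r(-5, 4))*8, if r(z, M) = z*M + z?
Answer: 3120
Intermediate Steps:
h = 0 (h = -(-3)*(2 - 2) = -(-3)*0 = -3*0 = 0)
r(z, M) = z + M*z (r(z, M) = M*z + z = z + M*z)
(18522 - 15402) + (h*r(-5, 4))*8 = (18522 - 15402) + (0*(-5*(1 + 4)))*8 = 3120 + (0*(-5*5))*8 = 3120 + (0*(-25))*8 = 3120 + 0*8 = 3120 + 0 = 3120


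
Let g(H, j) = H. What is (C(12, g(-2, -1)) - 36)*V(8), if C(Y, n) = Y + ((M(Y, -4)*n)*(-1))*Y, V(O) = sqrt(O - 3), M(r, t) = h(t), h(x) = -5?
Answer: -144*sqrt(5) ≈ -321.99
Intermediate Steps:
M(r, t) = -5
V(O) = sqrt(-3 + O)
C(Y, n) = Y + 5*Y*n (C(Y, n) = Y + (-5*n*(-1))*Y = Y + (5*n)*Y = Y + 5*Y*n)
(C(12, g(-2, -1)) - 36)*V(8) = (12*(1 + 5*(-2)) - 36)*sqrt(-3 + 8) = (12*(1 - 10) - 36)*sqrt(5) = (12*(-9) - 36)*sqrt(5) = (-108 - 36)*sqrt(5) = -144*sqrt(5)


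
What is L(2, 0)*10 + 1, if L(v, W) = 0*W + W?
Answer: 1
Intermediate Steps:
L(v, W) = W (L(v, W) = 0 + W = W)
L(2, 0)*10 + 1 = 0*10 + 1 = 0 + 1 = 1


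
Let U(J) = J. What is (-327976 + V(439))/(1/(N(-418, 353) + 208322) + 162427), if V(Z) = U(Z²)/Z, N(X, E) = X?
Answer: -68096252448/33769223009 ≈ -2.0165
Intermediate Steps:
V(Z) = Z (V(Z) = Z²/Z = Z)
(-327976 + V(439))/(1/(N(-418, 353) + 208322) + 162427) = (-327976 + 439)/(1/(-418 + 208322) + 162427) = -327537/(1/207904 + 162427) = -327537/33769223009/207904 = -327537*207904/33769223009 = -68096252448/33769223009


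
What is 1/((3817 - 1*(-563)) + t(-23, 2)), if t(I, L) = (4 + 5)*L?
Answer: 1/4398 ≈ 0.00022738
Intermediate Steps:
t(I, L) = 9*L
1/((3817 - 1*(-563)) + t(-23, 2)) = 1/((3817 - 1*(-563)) + 9*2) = 1/((3817 + 563) + 18) = 1/(4380 + 18) = 1/4398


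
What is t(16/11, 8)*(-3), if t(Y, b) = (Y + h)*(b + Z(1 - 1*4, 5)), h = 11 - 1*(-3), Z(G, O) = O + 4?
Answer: -8670/11 ≈ -788.18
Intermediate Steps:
Z(G, O) = 4 + O
h = 14 (h = 11 + 3 = 14)
t(Y, b) = (9 + b)*(14 + Y) (t(Y, b) = (Y + 14)*(b + (4 + 5)) = (14 + Y)*(b + 9) = (14 + Y)*(9 + b) = (9 + b)*(14 + Y))
t(16/11, 8)*(-3) = (126 + 9*(16/11) + 14*8 + (16/11)*8)*(-3) = (126 + 9*(16*(1/11)) + 112 + (16*(1/11))*8)*(-3) = (126 + 9*(16/11) + 112 + (16/11)*8)*(-3) = (126 + 144/11 + 112 + 128/11)*(-3) = (2890/11)*(-3) = -8670/11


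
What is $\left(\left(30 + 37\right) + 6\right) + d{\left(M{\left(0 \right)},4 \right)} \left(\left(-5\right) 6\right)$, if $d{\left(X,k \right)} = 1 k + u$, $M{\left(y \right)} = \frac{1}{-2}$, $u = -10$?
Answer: $253$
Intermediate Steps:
$M{\left(y \right)} = - \frac{1}{2}$
$d{\left(X,k \right)} = -10 + k$ ($d{\left(X,k \right)} = 1 k - 10 = k - 10 = -10 + k$)
$\left(\left(30 + 37\right) + 6\right) + d{\left(M{\left(0 \right)},4 \right)} \left(\left(-5\right) 6\right) = \left(\left(30 + 37\right) + 6\right) + \left(-10 + 4\right) \left(\left(-5\right) 6\right) = \left(67 + 6\right) - -180 = 73 + 180 = 253$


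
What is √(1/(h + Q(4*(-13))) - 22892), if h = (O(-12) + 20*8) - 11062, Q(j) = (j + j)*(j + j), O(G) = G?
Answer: I*√4486834/14 ≈ 151.3*I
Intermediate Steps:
Q(j) = 4*j² (Q(j) = (2*j)*(2*j) = 4*j²)
h = -10914 (h = (-12 + 20*8) - 11062 = (-12 + 160) - 11062 = 148 - 11062 = -10914)
√(1/(h + Q(4*(-13))) - 22892) = √(1/(-10914 + 4*(4*(-13))²) - 22892) = √(1/(-10914 + 4*(-52)²) - 22892) = √(1/(-10914 + 4*2704) - 22892) = √(1/(-10914 + 10816) - 22892) = √(1/(-98) - 22892) = √(-1/98 - 22892) = √(-2243417/98) = I*√4486834/14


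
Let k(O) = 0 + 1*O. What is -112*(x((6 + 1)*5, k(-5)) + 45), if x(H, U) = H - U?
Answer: -9520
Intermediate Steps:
k(O) = O (k(O) = 0 + O = O)
-112*(x((6 + 1)*5, k(-5)) + 45) = -112*(((6 + 1)*5 - 1*(-5)) + 45) = -112*((7*5 + 5) + 45) = -112*((35 + 5) + 45) = -112*(40 + 45) = -112*85 = -9520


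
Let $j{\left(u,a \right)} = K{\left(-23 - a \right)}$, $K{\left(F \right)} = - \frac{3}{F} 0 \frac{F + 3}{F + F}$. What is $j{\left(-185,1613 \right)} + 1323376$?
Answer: $1323376$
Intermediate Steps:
$K{\left(F \right)} = 0$ ($K{\left(F \right)} = 0 \frac{3 + F}{2 F} = 0$)
$j{\left(u,a \right)} = 0$
$j{\left(-185,1613 \right)} + 1323376 = 0 + 1323376 = 1323376$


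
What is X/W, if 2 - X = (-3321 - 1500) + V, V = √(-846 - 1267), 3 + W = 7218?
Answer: 371/555 - I*√2113/7215 ≈ 0.66847 - 0.0063711*I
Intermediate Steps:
W = 7215 (W = -3 + 7218 = 7215)
V = I*√2113 (V = √(-2113) = I*√2113 ≈ 45.967*I)
X = 4823 - I*√2113 (X = 2 - ((-3321 - 1500) + I*√2113) = 2 - (-4821 + I*√2113) = 2 + (4821 - I*√2113) = 4823 - I*√2113 ≈ 4823.0 - 45.967*I)
X/W = (4823 - I*√2113)/7215 = (4823 - I*√2113)*(1/7215) = 371/555 - I*√2113/7215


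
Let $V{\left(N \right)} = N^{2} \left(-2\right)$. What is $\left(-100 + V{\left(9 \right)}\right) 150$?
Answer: $-39300$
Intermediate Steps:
$V{\left(N \right)} = - 2 N^{2}$
$\left(-100 + V{\left(9 \right)}\right) 150 = \left(-100 - 2 \cdot 9^{2}\right) 150 = \left(-100 - 162\right) 150 = \left(-262\right) 150 = -39300$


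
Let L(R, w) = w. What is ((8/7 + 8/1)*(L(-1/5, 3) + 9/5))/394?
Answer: 768/6895 ≈ 0.11139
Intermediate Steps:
((8/7 + 8/1)*(L(-1/5, 3) + 9/5))/394 = ((8/7 + 8/1)*(3 + 9/5))/394 = ((8*(⅐) + 8*1)*(3 + 9*(⅕)))*(1/394) = ((8/7 + 8)*(3 + 9/5))*(1/394) = ((64/7)*(24/5))*(1/394) = (1536/35)*(1/394) = 768/6895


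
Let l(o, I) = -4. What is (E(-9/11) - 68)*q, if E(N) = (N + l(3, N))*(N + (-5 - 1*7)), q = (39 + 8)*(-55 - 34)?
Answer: 3158165/121 ≈ 26101.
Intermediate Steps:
q = -4183 (q = 47*(-89) = -4183)
E(N) = (-12 + N)*(-4 + N) (E(N) = (N - 4)*(N + (-5 - 1*7)) = (-4 + N)*(N + (-5 - 7)) = (-4 + N)*(N - 12) = (-4 + N)*(-12 + N) = (-12 + N)*(-4 + N))
(E(-9/11) - 68)*q = ((48 + (-9/11)² - (-144)/11) - 68)*(-4183) = ((48 + (-9*1/11)² - (-144)/11) - 68)*(-4183) = ((48 + (-9/11)² - 16*(-9/11)) - 68)*(-4183) = ((48 + 81/121 + 144/11) - 68)*(-4183) = (7473/121 - 68)*(-4183) = -755/121*(-4183) = 3158165/121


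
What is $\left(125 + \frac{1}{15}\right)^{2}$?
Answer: $\frac{3519376}{225} \approx 15642.0$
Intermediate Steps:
$\left(125 + \frac{1}{15}\right)^{2} = \left(\frac{1876}{15}\right)^{2} = \frac{3519376}{225}$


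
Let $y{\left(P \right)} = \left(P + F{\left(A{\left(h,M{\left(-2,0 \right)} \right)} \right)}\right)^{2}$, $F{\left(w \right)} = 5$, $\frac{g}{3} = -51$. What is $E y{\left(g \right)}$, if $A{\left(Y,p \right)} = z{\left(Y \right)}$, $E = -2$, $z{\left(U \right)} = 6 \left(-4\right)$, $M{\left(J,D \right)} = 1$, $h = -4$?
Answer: $-43808$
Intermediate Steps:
$z{\left(U \right)} = -24$
$g = -153$ ($g = 3 \left(-51\right) = -153$)
$A{\left(Y,p \right)} = -24$
$y{\left(P \right)} = \left(5 + P\right)^{2}$ ($y{\left(P \right)} = \left(P + 5\right)^{2} = \left(5 + P\right)^{2}$)
$E y{\left(g \right)} = - 2 \left(5 - 153\right)^{2} = - 2 \left(-148\right)^{2} = \left(-2\right) 21904 = -43808$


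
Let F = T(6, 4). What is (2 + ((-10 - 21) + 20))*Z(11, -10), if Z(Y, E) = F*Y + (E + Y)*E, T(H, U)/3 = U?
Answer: -1098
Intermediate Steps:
T(H, U) = 3*U
F = 12 (F = 3*4 = 12)
Z(Y, E) = 12*Y + E*(E + Y) (Z(Y, E) = 12*Y + (E + Y)*E = 12*Y + E*(E + Y))
(2 + ((-10 - 21) + 20))*Z(11, -10) = (2 + ((-10 - 21) + 20))*((-10)² + 12*11 - 10*11) = (2 + (-31 + 20))*(100 + 132 - 110) = (2 - 11)*122 = -9*122 = -1098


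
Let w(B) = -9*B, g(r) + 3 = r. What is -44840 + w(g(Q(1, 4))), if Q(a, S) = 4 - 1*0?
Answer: -44849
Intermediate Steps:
Q(a, S) = 4 (Q(a, S) = 4 + 0 = 4)
g(r) = -3 + r
-44840 + w(g(Q(1, 4))) = -44840 - 9*(-3 + 4) = -44840 - 9*1 = -44840 - 9 = -44849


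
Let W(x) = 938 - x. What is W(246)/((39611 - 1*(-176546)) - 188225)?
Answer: 173/6983 ≈ 0.024774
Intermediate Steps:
W(246)/((39611 - 1*(-176546)) - 188225) = (938 - 1*246)/((39611 - 1*(-176546)) - 188225) = (938 - 246)/((39611 + 176546) - 188225) = 692/(216157 - 188225) = 692/27932 = 692*(1/27932) = 173/6983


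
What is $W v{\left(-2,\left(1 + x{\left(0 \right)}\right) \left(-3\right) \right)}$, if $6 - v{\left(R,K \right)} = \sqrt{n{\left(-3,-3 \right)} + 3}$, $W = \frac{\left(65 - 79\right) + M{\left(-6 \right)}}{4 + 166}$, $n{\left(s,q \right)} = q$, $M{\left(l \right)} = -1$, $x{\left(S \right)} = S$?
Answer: $- \frac{9}{17} \approx -0.52941$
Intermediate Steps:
$W = - \frac{3}{34}$ ($W = \frac{\left(65 - 79\right) - 1}{4 + 166} = \frac{-14 - 1}{170} = \left(-15\right) \frac{1}{170} = - \frac{3}{34} \approx -0.088235$)
$v{\left(R,K \right)} = 6$ ($v{\left(R,K \right)} = 6 - \sqrt{-3 + 3} = 6 - \sqrt{0} = 6 - 0 = 6 + 0 = 6$)
$W v{\left(-2,\left(1 + x{\left(0 \right)}\right) \left(-3\right) \right)} = \left(- \frac{3}{34}\right) 6 = - \frac{9}{17}$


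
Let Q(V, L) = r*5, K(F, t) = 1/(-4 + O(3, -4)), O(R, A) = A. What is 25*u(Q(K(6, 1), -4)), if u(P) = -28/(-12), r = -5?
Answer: 175/3 ≈ 58.333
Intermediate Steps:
K(F, t) = -⅛ (K(F, t) = 1/(-4 - 4) = 1/(-8) = -⅛)
Q(V, L) = -25 (Q(V, L) = -5*5 = -25)
u(P) = 7/3 (u(P) = -28*(-1/12) = 7/3)
25*u(Q(K(6, 1), -4)) = 25*(7/3) = 175/3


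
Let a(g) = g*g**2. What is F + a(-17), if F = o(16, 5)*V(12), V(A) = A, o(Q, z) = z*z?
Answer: -4613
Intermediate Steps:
o(Q, z) = z**2
a(g) = g**3
F = 300 (F = 5**2*12 = 25*12 = 300)
F + a(-17) = 300 + (-17)**3 = 300 - 4913 = -4613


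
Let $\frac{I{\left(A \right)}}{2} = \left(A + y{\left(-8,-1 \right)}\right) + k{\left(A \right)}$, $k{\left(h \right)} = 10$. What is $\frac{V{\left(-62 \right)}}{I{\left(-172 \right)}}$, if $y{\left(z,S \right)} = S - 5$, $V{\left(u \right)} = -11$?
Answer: $\frac{11}{336} \approx 0.032738$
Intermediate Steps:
$y{\left(z,S \right)} = -5 + S$
$I{\left(A \right)} = 8 + 2 A$ ($I{\left(A \right)} = 2 \left(\left(A - 6\right) + 10\right) = 2 \left(\left(-6 + A\right) + 10\right) = 2 \left(4 + A\right) = 8 + 2 A$)
$\frac{V{\left(-62 \right)}}{I{\left(-172 \right)}} = - \frac{11}{8 + 2 \left(-172\right)} = - \frac{11}{8 - 344} = - \frac{11}{-336} = \left(-11\right) \left(- \frac{1}{336}\right) = \frac{11}{336}$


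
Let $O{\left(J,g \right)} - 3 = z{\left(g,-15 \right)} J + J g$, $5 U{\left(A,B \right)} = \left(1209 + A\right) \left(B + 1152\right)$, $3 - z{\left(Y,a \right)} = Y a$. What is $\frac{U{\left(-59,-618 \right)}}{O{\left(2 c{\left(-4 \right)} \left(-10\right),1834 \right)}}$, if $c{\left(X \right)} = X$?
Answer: $\frac{122820}{2347763} \approx 0.052314$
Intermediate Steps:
$z{\left(Y,a \right)} = 3 - Y a$
$U{\left(A,B \right)} = \frac{\left(1152 + B\right) \left(1209 + A\right)}{5}$ ($U{\left(A,B \right)} = \frac{\left(1209 + A\right) \left(B + 1152\right)}{5} = \frac{\left(1209 + A\right) \left(1152 + B\right)}{5} = \frac{\left(1152 + B\right) \left(1209 + A\right)}{5}$)
$O{\left(J,g \right)} = 3 + J g + J \left(3 + 15 g\right)$ ($O{\left(J,g \right)} = 3 + \left(\left(3 - g \left(-15\right)\right) J + J g\right) = 3 + \left(\left(3 + 15 g\right) J + J g\right) = 3 + \left(J \left(3 + 15 g\right) + J g\right) = 3 + \left(J g + J \left(3 + 15 g\right)\right) = 3 + J g + J \left(3 + 15 g\right)$)
$\frac{U{\left(-59,-618 \right)}}{O{\left(2 c{\left(-4 \right)} \left(-10\right),1834 \right)}} = \frac{\frac{1392768}{5} + \frac{1152}{5} \left(-59\right) + \frac{1209}{5} \left(-618\right) + \frac{1}{5} \left(-59\right) \left(-618\right)}{3 + 3 \cdot 2 \left(-4\right) \left(-10\right) + 16 \cdot 2 \left(-4\right) \left(-10\right) 1834} = \frac{\frac{1392768}{5} - \frac{67968}{5} - \frac{747162}{5} + \frac{36462}{5}}{3 + 3 \left(\left(-8\right) \left(-10\right)\right) + 16 \left(\left(-8\right) \left(-10\right)\right) 1834} = \frac{122820}{3 + 3 \cdot 80 + 16 \cdot 80 \cdot 1834} = \frac{122820}{3 + 240 + 2347520} = \frac{122820}{2347763}$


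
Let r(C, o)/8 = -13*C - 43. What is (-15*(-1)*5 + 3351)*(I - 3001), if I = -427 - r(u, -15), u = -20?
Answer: -17691864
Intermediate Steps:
r(C, o) = -344 - 104*C (r(C, o) = 8*(-13*C - 43) = 8*(-43 - 13*C) = -344 - 104*C)
I = -2163 (I = -427 - (-344 - 104*(-20)) = -427 - (-344 + 2080) = -427 - 1*1736 = -427 - 1736 = -2163)
(-15*(-1)*5 + 3351)*(I - 3001) = (-15*(-1)*5 + 3351)*(-2163 - 3001) = (15*5 + 3351)*(-5164) = (75 + 3351)*(-5164) = 3426*(-5164) = -17691864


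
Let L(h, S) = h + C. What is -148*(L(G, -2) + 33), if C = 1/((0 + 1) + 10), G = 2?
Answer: -57128/11 ≈ -5193.5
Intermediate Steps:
C = 1/11 (C = 1/(1 + 10) = 1/11 ≈ 0.090909)
L(h, S) = 1/11 + h (L(h, S) = h + 1/11 = 1/11 + h)
-148*(L(G, -2) + 33) = -148*((1/11 + 2) + 33) = -148*(23/11 + 33) = -148*386/11 = -57128/11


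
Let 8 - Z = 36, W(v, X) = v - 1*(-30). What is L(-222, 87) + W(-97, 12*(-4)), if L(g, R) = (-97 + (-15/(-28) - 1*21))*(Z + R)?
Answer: -195927/28 ≈ -6997.4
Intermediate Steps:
W(v, X) = 30 + v (W(v, X) = v + 30 = 30 + v)
Z = -28 (Z = 8 - 1*36 = 8 - 36 = -28)
L(g, R) = 3289 - 3289*R/28 (L(g, R) = (-97 + (-15/(-28) - 1*21))*(-28 + R) = (-97 + (-15*(-1/28) - 21))*(-28 + R) = (-97 + (15/28 - 21))*(-28 + R) = (-97 - 573/28)*(-28 + R) = -3289*(-28 + R)/28 = 3289 - 3289*R/28)
L(-222, 87) + W(-97, 12*(-4)) = (3289 - 3289/28*87) + (30 - 97) = (3289 - 286143/28) - 67 = -194051/28 - 67 = -195927/28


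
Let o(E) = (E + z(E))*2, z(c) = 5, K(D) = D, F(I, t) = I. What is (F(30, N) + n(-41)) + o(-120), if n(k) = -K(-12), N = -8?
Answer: -188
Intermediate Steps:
n(k) = 12 (n(k) = -1*(-12) = 12)
o(E) = 10 + 2*E (o(E) = (E + 5)*2 = (5 + E)*2 = 10 + 2*E)
(F(30, N) + n(-41)) + o(-120) = (30 + 12) + (10 + 2*(-120)) = 42 + (10 - 240) = 42 - 230 = -188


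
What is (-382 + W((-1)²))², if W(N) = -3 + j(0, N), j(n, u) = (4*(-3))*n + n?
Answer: 148225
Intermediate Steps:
j(n, u) = -11*n (j(n, u) = -12*n + n = -11*n)
W(N) = -3 (W(N) = -3 - 11*0 = -3 + 0 = -3)
(-382 + W((-1)²))² = (-382 - 3)² = (-385)² = 148225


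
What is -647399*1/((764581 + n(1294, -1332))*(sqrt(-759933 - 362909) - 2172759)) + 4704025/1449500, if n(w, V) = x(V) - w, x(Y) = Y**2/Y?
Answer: 45122270779893234426003/13903991499688136525380 + 647399*I*sqrt(1122842)/3597100250005554465 ≈ 3.2453 + 1.9071e-10*I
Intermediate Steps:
x(Y) = Y
n(w, V) = V - w
-647399*1/((764581 + n(1294, -1332))*(sqrt(-759933 - 362909) - 2172759)) + 4704025/1449500 = -647399*1/((764581 + (-1332 - 1*1294))*(sqrt(-759933 - 362909) - 2172759)) + 4704025/1449500 = -647399*1/((764581 + (-1332 - 1294))*(sqrt(-1122842) - 2172759)) + 4704025*(1/1449500) = -647399*1/((764581 - 2626)*(I*sqrt(1122842) - 2172759)) + 188161/57980 = -647399*1/(761955*(-2172759 + I*sqrt(1122842))) + 188161/57980 = -647399/(-1655544583845 + 761955*I*sqrt(1122842)) + 188161/57980 = 188161/57980 - 647399/(-1655544583845 + 761955*I*sqrt(1122842))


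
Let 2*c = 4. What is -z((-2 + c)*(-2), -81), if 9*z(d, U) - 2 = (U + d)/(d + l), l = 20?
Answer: 41/180 ≈ 0.22778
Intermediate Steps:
c = 2 (c = (1/2)*4 = 2)
z(d, U) = 2/9 + (U + d)/(9*(20 + d)) (z(d, U) = 2/9 + ((U + d)/(d + 20))/9 = 2/9 + ((U + d)/(20 + d))/9 = 2/9 + (U + d)/(9*(20 + d)))
-z((-2 + c)*(-2), -81) = -(40 - 81 + 3*((-2 + 2)*(-2)))/(9*(20 + (-2 + 2)*(-2))) = -(40 - 81 + 3*(0*(-2)))/(9*(20 + 0*(-2))) = -(40 - 81 + 3*0)/(9*(20 + 0)) = -(40 - 81 + 0)/(9*20) = -(-41)/(9*20) = -1*(-41/180) = 41/180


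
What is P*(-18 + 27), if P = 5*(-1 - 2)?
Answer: -135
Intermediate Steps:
P = -15 (P = 5*(-3) = -15)
P*(-18 + 27) = -15*(-18 + 27) = -15*9 = -135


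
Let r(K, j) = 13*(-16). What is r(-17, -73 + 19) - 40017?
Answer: -40225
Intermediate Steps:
r(K, j) = -208
r(-17, -73 + 19) - 40017 = -208 - 40017 = -40225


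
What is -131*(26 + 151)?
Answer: -23187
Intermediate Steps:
-131*(26 + 151) = -131*177 = -23187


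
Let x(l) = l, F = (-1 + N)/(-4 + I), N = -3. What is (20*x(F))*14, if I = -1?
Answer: 224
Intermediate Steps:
F = 4/5 (F = (-1 - 3)/(-4 - 1) = -4/(-5) = -4*(-1/5) = 4/5 ≈ 0.80000)
(20*x(F))*14 = (20*(4/5))*14 = 16*14 = 224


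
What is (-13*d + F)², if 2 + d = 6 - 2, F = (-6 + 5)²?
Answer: 625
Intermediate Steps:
F = 1 (F = (-1)² = 1)
d = 2 (d = -2 + (6 - 2) = -2 + 4 = 2)
(-13*d + F)² = (-13*2 + 1)² = (-26 + 1)² = (-25)² = 625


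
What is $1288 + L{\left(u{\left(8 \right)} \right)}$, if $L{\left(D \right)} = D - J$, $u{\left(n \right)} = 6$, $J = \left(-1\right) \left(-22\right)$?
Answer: $1272$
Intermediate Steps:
$J = 22$
$L{\left(D \right)} = -22 + D$ ($L{\left(D \right)} = D - 22 = -22 + D$)
$1288 + L{\left(u{\left(8 \right)} \right)} = 1288 + \left(-22 + 6\right) = 1288 - 16 = 1272$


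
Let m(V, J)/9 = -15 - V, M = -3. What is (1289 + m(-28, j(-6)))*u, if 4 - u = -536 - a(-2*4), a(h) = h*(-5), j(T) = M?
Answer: 815480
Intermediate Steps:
j(T) = -3
a(h) = -5*h
m(V, J) = -135 - 9*V (m(V, J) = 9*(-15 - V) = -135 - 9*V)
u = 580 (u = 4 - (-536 - (-5)*(-2*4)) = 4 - (-536 - (-5)*(-8)) = 4 - (-536 - 1*40) = 4 - (-536 - 40) = 4 - 1*(-576) = 4 + 576 = 580)
(1289 + m(-28, j(-6)))*u = (1289 + (-135 - 9*(-28)))*580 = (1289 + (-135 + 252))*580 = (1289 + 117)*580 = 1406*580 = 815480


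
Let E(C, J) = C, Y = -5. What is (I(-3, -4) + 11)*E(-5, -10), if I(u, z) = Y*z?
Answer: -155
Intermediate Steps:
I(u, z) = -5*z
(I(-3, -4) + 11)*E(-5, -10) = (-5*(-4) + 11)*(-5) = (20 + 11)*(-5) = 31*(-5) = -155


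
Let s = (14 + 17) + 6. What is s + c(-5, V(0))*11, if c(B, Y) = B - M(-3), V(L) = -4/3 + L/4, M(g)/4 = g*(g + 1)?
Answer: -282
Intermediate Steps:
M(g) = 4*g*(1 + g) (M(g) = 4*(g*(g + 1)) = 4*(g*(1 + g)) = 4*g*(1 + g))
V(L) = -4/3 + L/4 (V(L) = -4*1/3 + L*(1/4) = -4/3 + L/4)
c(B, Y) = -24 + B (c(B, Y) = B - 4*(-3)*(1 - 3) = B - 4*(-3)*(-2) = B - 1*24 = B - 24 = -24 + B)
s = 37 (s = 31 + 6 = 37)
s + c(-5, V(0))*11 = 37 + (-24 - 5)*11 = 37 - 29*11 = 37 - 319 = -282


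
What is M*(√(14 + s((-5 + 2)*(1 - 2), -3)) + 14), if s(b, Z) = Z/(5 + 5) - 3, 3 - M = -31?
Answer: 476 + 17*√1070/5 ≈ 587.22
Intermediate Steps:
M = 34 (M = 3 - 1*(-31) = 3 + 31 = 34)
s(b, Z) = -3 + Z/10 (s(b, Z) = Z/10 - 3 = -3 + Z/10)
M*(√(14 + s((-5 + 2)*(1 - 2), -3)) + 14) = 34*(√(14 + (-3 + (⅒)*(-3))) + 14) = 34*(√(14 + (-3 - 3/10)) + 14) = 34*(√(14 - 33/10) + 14) = 34*(√(107/10) + 14) = 34*(√1070/10 + 14) = 34*(14 + √1070/10) = 476 + 17*√1070/5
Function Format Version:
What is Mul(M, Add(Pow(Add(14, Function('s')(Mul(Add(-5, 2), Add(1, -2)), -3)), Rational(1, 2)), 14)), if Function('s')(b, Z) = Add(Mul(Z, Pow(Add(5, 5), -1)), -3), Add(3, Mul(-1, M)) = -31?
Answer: Add(476, Mul(Rational(17, 5), Pow(1070, Rational(1, 2)))) ≈ 587.22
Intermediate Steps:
M = 34 (M = Add(3, Mul(-1, -31)) = Add(3, 31) = 34)
Function('s')(b, Z) = Add(-3, Mul(Rational(1, 10), Z)) (Function('s')(b, Z) = Add(Mul(Z, Pow(10, -1)), -3) = Add(Mul(Z, Rational(1, 10)), -3) = Add(Mul(Rational(1, 10), Z), -3) = Add(-3, Mul(Rational(1, 10), Z)))
Mul(M, Add(Pow(Add(14, Function('s')(Mul(Add(-5, 2), Add(1, -2)), -3)), Rational(1, 2)), 14)) = Mul(34, Add(Pow(Add(14, Add(-3, Mul(Rational(1, 10), -3))), Rational(1, 2)), 14)) = Mul(34, Add(Pow(Add(14, Add(-3, Rational(-3, 10))), Rational(1, 2)), 14)) = Mul(34, Add(Pow(Add(14, Rational(-33, 10)), Rational(1, 2)), 14)) = Mul(34, Add(Pow(Rational(107, 10), Rational(1, 2)), 14)) = Mul(34, Add(Mul(Rational(1, 10), Pow(1070, Rational(1, 2))), 14)) = Mul(34, Add(14, Mul(Rational(1, 10), Pow(1070, Rational(1, 2))))) = Add(476, Mul(Rational(17, 5), Pow(1070, Rational(1, 2))))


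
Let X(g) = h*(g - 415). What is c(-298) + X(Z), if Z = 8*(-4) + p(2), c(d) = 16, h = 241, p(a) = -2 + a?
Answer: -107711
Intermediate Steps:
Z = -32 (Z = 8*(-4) + (-2 + 2) = -32 + 0 = -32)
X(g) = -100015 + 241*g (X(g) = 241*(g - 415) = 241*(-415 + g) = -100015 + 241*g)
c(-298) + X(Z) = 16 + (-100015 + 241*(-32)) = 16 + (-100015 - 7712) = 16 - 107727 = -107711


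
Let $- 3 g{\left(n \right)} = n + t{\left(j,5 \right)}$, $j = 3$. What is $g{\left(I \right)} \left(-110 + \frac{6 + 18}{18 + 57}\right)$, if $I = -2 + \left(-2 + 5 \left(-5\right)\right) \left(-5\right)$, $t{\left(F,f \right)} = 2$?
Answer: $\frac{24678}{5} \approx 4935.6$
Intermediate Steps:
$I = 133$ ($I = -2 + \left(-2 - 25\right) \left(-5\right) = -2 - -135 = -2 + 135 = 133$)
$g{\left(n \right)} = - \frac{2}{3} - \frac{n}{3}$ ($g{\left(n \right)} = - \frac{n + 2}{3} = - \frac{2 + n}{3} = - \frac{2}{3} - \frac{n}{3}$)
$g{\left(I \right)} \left(-110 + \frac{6 + 18}{18 + 57}\right) = \left(- \frac{2}{3} - \frac{133}{3}\right) \left(-110 + \frac{6 + 18}{18 + 57}\right) = \left(- \frac{2}{3} - \frac{133}{3}\right) \left(-110 + \frac{24}{75}\right) = - 45 \left(-110 + 24 \cdot \frac{1}{75}\right) = - 45 \left(-110 + \frac{8}{25}\right) = \left(-45\right) \left(- \frac{2742}{25}\right) = \frac{24678}{5}$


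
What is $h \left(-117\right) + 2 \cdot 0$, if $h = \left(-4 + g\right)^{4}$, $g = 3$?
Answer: $-117$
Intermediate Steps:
$h = 1$ ($h = \left(-4 + 3\right)^{4} = \left(-1\right)^{4} = 1$)
$h \left(-117\right) + 2 \cdot 0 = 1 \left(-117\right) + 2 \cdot 0 = -117 + 0 = -117$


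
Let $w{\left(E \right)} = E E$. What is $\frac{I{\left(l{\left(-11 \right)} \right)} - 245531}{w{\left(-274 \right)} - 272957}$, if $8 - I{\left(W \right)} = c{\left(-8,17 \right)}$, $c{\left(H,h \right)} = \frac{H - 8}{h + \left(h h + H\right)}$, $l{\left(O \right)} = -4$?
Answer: $\frac{36582919}{29484269} \approx 1.2408$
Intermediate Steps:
$c{\left(H,h \right)} = \frac{-8 + H}{H + h + h^{2}}$ ($c{\left(H,h \right)} = \frac{-8 + H}{h + \left(h^{2} + H\right)} = \frac{-8 + H}{h + \left(H + h^{2}\right)} = \frac{-8 + H}{H + h + h^{2}}$)
$I{\left(W \right)} = \frac{1200}{149}$ ($I{\left(W \right)} = 8 - \frac{-8 - 8}{-8 + 17 + 17^{2}} = 8 - \frac{1}{-8 + 17 + 289} \left(-16\right) = 8 - \frac{1}{298} \left(-16\right) = 8 - - \frac{8}{149} = 8 + \frac{8}{149} = \frac{1200}{149}$)
$w{\left(E \right)} = E^{2}$
$\frac{I{\left(l{\left(-11 \right)} \right)} - 245531}{w{\left(-274 \right)} - 272957} = \frac{\frac{1200}{149} - 245531}{\left(-274\right)^{2} - 272957} = - \frac{36582919}{149 \left(75076 - 272957\right)} = - \frac{36582919}{149 \left(-197881\right)} = \left(- \frac{36582919}{149}\right) \left(- \frac{1}{197881}\right) = \frac{36582919}{29484269}$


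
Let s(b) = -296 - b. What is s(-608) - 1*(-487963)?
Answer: 488275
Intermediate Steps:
s(-608) - 1*(-487963) = (-296 - 1*(-608)) - 1*(-487963) = (-296 + 608) + 487963 = 312 + 487963 = 488275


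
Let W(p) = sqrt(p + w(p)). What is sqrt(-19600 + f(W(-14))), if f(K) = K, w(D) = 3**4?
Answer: sqrt(-19600 + sqrt(67)) ≈ 139.97*I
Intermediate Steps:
w(D) = 81
W(p) = sqrt(81 + p) (W(p) = sqrt(p + 81) = sqrt(81 + p))
sqrt(-19600 + f(W(-14))) = sqrt(-19600 + sqrt(81 - 14)) = sqrt(-19600 + sqrt(67))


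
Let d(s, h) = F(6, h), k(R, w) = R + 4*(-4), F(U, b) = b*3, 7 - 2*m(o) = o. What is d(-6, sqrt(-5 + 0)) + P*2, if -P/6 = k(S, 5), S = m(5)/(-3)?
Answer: 196 + 3*I*sqrt(5) ≈ 196.0 + 6.7082*I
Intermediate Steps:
m(o) = 7/2 - o/2
F(U, b) = 3*b
S = -1/3 (S = (7/2 - 1/2*5)/(-3) = (7/2 - 5/2)*(-1/3) = 1*(-1/3) = -1/3 ≈ -0.33333)
k(R, w) = -16 + R (k(R, w) = R - 16 = -16 + R)
P = 98 (P = -6*(-16 - 1/3) = -6*(-49/3) = 98)
d(s, h) = 3*h
d(-6, sqrt(-5 + 0)) + P*2 = 3*sqrt(-5 + 0) + 98*2 = 3*sqrt(-5) + 196 = 3*(I*sqrt(5)) + 196 = 3*I*sqrt(5) + 196 = 196 + 3*I*sqrt(5)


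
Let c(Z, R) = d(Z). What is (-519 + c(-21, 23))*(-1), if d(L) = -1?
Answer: 520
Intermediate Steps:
c(Z, R) = -1
(-519 + c(-21, 23))*(-1) = (-519 - 1)*(-1) = -520*(-1) = 520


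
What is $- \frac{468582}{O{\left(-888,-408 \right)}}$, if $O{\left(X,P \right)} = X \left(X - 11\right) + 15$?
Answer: $- \frac{156194}{266109} \approx -0.58696$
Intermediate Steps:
$O{\left(X,P \right)} = 15 + X \left(-11 + X\right)$ ($O{\left(X,P \right)} = X \left(-11 + X\right) + 15 = 15 + X \left(-11 + X\right)$)
$- \frac{468582}{O{\left(-888,-408 \right)}} = - \frac{468582}{15 + \left(-888\right)^{2} - -9768} = - \frac{468582}{15 + 788544 + 9768} = - \frac{468582}{798327} = \left(-468582\right) \frac{1}{798327} = - \frac{156194}{266109}$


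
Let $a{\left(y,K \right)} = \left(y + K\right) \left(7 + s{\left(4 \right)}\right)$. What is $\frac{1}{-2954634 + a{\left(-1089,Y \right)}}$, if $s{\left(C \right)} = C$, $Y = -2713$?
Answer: $- \frac{1}{2996456} \approx -3.3373 \cdot 10^{-7}$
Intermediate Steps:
$a{\left(y,K \right)} = 11 K + 11 y$ ($a{\left(y,K \right)} = \left(y + K\right) \left(7 + 4\right) = \left(K + y\right) 11 = 11 K + 11 y$)
$\frac{1}{-2954634 + a{\left(-1089,Y \right)}} = \frac{1}{-2954634 + \left(11 \left(-2713\right) + 11 \left(-1089\right)\right)} = \frac{1}{-2954634 - 41822} = \frac{1}{-2996456} = - \frac{1}{2996456}$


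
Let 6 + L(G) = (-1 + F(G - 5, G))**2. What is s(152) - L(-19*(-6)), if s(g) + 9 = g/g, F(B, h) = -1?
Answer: -6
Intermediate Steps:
s(g) = -8 (s(g) = -9 + g/g = -9 + 1 = -8)
L(G) = -2 (L(G) = -6 + (-1 - 1)**2 = -6 + (-2)**2 = -6 + 4 = -2)
s(152) - L(-19*(-6)) = -8 - 1*(-2) = -8 + 2 = -6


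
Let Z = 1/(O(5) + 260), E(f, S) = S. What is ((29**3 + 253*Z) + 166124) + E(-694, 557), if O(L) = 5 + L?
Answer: 51589153/270 ≈ 1.9107e+5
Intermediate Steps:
Z = 1/270 (Z = 1/((5 + 5) + 260) = 1/(10 + 260) = 1/270 ≈ 0.0037037)
((29**3 + 253*Z) + 166124) + E(-694, 557) = ((29**3 + 253*(1/270)) + 166124) + 557 = ((24389 + 253/270) + 166124) + 557 = (6585283/270 + 166124) + 557 = 51438763/270 + 557 = 51589153/270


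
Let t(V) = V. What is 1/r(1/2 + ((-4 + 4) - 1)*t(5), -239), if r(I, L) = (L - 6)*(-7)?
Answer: 1/1715 ≈ 0.00058309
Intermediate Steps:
r(I, L) = 42 - 7*L (r(I, L) = (-6 + L)*(-7) = 42 - 7*L)
1/r(1/2 + ((-4 + 4) - 1)*t(5), -239) = 1/(42 - 7*(-239)) = 1/(42 + 1673) = 1/1715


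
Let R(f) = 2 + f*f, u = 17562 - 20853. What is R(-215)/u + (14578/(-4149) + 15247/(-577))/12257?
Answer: -452223786508922/32189190985917 ≈ -14.049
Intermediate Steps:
u = -3291
R(f) = 2 + f**2
R(-215)/u + (14578/(-4149) + 15247/(-577))/12257 = (2 + (-215)**2)/(-3291) + (14578/(-4149) + 15247/(-577))/12257 = (2 + 46225)*(-1/3291) + (14578*(-1/4149) + 15247*(-1/577))*(1/12257) = 46227*(-1/3291) + (-14578/4149 - 15247/577)*(1/12257) = -15409/1097 - 71671309/2393973*1/12257 = -15409/1097 - 71671309/29342927061 = -452223786508922/32189190985917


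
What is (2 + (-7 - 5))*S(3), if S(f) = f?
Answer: -30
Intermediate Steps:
(2 + (-7 - 5))*S(3) = (2 + (-7 - 5))*3 = (2 - 12)*3 = -10*3 = -30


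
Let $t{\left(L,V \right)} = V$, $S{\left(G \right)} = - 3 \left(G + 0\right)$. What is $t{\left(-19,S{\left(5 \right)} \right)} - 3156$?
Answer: $-3171$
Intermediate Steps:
$S{\left(G \right)} = - 3 G$
$t{\left(-19,S{\left(5 \right)} \right)} - 3156 = \left(-3\right) 5 - 3156 = -15 - 3156 = -3171$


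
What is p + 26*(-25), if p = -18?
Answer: -668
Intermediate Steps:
p + 26*(-25) = -18 + 26*(-25) = -18 - 650 = -668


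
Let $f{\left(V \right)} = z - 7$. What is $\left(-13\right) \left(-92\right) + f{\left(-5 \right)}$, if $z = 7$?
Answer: $1196$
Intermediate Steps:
$f{\left(V \right)} = 0$ ($f{\left(V \right)} = 7 - 7 = 0$)
$\left(-13\right) \left(-92\right) + f{\left(-5 \right)} = \left(-13\right) \left(-92\right) + 0 = 1196 + 0 = 1196$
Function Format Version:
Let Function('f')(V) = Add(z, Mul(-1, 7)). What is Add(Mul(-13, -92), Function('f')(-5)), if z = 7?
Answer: 1196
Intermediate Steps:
Function('f')(V) = 0 (Function('f')(V) = Add(7, Mul(-1, 7)) = Add(7, -7) = 0)
Add(Mul(-13, -92), Function('f')(-5)) = Add(Mul(-13, -92), 0) = Add(1196, 0) = 1196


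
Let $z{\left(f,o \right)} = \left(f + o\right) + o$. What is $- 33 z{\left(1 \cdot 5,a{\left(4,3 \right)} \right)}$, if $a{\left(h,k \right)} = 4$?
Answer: $-429$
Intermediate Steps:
$z{\left(f,o \right)} = f + 2 o$
$- 33 z{\left(1 \cdot 5,a{\left(4,3 \right)} \right)} = - 33 \left(1 \cdot 5 + 2 \cdot 4\right) = - 33 \left(5 + 8\right) = \left(-33\right) 13 = -429$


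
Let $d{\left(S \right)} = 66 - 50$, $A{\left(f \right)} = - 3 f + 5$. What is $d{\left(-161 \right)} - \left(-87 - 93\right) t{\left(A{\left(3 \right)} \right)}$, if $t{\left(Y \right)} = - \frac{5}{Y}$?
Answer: $241$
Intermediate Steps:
$A{\left(f \right)} = 5 - 3 f$
$d{\left(S \right)} = 16$
$d{\left(-161 \right)} - \left(-87 - 93\right) t{\left(A{\left(3 \right)} \right)} = 16 - \left(-87 - 93\right) \left(- \frac{5}{5 - 9}\right) = 16 - - 180 \left(- \frac{5}{5 - 9}\right) = 16 - - 180 \left(- \frac{5}{-4}\right) = 16 - - 180 \left(\left(-5\right) \left(- \frac{1}{4}\right)\right) = 16 - \left(-180\right) \frac{5}{4} = 16 - -225 = 16 + 225 = 241$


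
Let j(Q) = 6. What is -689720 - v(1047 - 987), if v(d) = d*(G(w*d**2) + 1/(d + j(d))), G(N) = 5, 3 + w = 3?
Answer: -7590230/11 ≈ -6.9002e+5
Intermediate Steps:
w = 0 (w = -3 + 3 = 0)
v(d) = d*(5 + 1/(6 + d)) (v(d) = d*(5 + 1/(d + 6)) = d*(5 + 1/(6 + d)))
-689720 - v(1047 - 987) = -689720 - (1047 - 987)*(31 + 5*(1047 - 987))/(6 + (1047 - 987)) = -689720 - 60*(31 + 5*60)/(6 + 60) = -689720 - 60*(31 + 300)/66 = -689720 - 60*331/66 = -689720 - 1*3310/11 = -689720 - 3310/11 = -7590230/11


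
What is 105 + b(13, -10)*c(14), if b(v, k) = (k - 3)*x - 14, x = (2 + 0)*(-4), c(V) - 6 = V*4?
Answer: 5685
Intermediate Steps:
c(V) = 6 + 4*V (c(V) = 6 + V*4 = 6 + 4*V)
x = -8 (x = 2*(-4) = -8)
b(v, k) = 10 - 8*k (b(v, k) = (k - 3)*(-8) - 14 = (-3 + k)*(-8) - 14 = (24 - 8*k) - 14 = 10 - 8*k)
105 + b(13, -10)*c(14) = 105 + (10 - 8*(-10))*(6 + 4*14) = 105 + (10 + 80)*(6 + 56) = 105 + 90*62 = 105 + 5580 = 5685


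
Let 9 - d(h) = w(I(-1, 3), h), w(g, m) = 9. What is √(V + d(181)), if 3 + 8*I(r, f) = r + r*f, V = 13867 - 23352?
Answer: I*√9485 ≈ 97.391*I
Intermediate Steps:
V = -9485
I(r, f) = -3/8 + r/8 + f*r/8 (I(r, f) = -3/8 + (r + r*f)/8 = -3/8 + (r + f*r)/8 = -3/8 + (r/8 + f*r/8) = -3/8 + r/8 + f*r/8)
d(h) = 0 (d(h) = 9 - 1*9 = 9 - 9 = 0)
√(V + d(181)) = √(-9485 + 0) = √(-9485) = I*√9485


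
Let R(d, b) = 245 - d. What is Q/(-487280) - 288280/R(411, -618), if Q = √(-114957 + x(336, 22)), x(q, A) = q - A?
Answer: 144140/83 - I*√114643/487280 ≈ 1736.6 - 0.00069486*I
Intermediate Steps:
Q = I*√114643 (Q = √(-114957 + (336 - 1*22)) = √(-114957 + (336 - 22)) = √(-114957 + 314) = √(-114643) = I*√114643 ≈ 338.59*I)
Q/(-487280) - 288280/R(411, -618) = (I*√114643)/(-487280) - 288280/(245 - 1*411) = (I*√114643)*(-1/487280) - 288280/(245 - 411) = -I*√114643/487280 - 288280/(-166) = -I*√114643/487280 - 288280*(-1/166) = -I*√114643/487280 + 144140/83 = 144140/83 - I*√114643/487280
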